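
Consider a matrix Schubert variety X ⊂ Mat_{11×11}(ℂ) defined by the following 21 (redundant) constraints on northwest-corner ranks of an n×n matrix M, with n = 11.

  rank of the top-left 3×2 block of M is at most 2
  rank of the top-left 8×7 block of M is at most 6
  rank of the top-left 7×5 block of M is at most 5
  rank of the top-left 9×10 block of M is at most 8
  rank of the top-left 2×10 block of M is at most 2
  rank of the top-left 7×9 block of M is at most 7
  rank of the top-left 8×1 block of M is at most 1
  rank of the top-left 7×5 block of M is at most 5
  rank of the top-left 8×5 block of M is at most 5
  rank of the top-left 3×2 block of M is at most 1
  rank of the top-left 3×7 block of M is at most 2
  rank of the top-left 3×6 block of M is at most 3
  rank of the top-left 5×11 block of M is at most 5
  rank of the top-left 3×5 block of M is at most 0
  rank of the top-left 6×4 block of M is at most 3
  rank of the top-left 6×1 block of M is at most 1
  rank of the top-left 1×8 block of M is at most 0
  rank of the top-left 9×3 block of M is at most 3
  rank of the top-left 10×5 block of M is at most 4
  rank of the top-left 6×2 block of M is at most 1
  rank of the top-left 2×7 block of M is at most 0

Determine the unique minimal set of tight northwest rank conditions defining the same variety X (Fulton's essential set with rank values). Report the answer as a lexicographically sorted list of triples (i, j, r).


Recovering R(i,j) via the rank-extension bound from the 21 conditions:

  R[1]: 0 | 0 | 0 | 0 | 0 | 0 | 0 | 0 | 1 | 1 | 1
  R[2]: 0 | 0 | 0 | 0 | 0 | 0 | 0 | 1 | 2 | 2 | 2
  R[3]: 0 | 0 | 0 | 0 | 0 | 1 | 1 | 2 | 3 | 3 | 3
  R[4]: 1 | 1 | 1 | 1 | 1 | 2 | 2 | 3 | 4 | 4 | 4
  R[5]: 1 | 1 | 2 | 2 | 2 | 3 | 3 | 4 | 5 | 5 | 5
  R[6]: 1 | 1 | 2 | 3 | 3 | 4 | 4 | 5 | 6 | 6 | 6
  R[7]: 1 | 2 | 3 | 4 | 4 | 5 | 5 | 6 | 7 | 7 | 7
  R[8]: 1 | 2 | 3 | 4 | 4 | 5 | 6 | 7 | 8 | 8 | 8
  R[9]: 1 | 2 | 3 | 4 | 4 | 5 | 6 | 7 | 8 | 8 | 9
  R[10]: 1 | 2 | 3 | 4 | 4 | 5 | 6 | 7 | 8 | 9 | 10
  R[11]: 1 | 2 | 3 | 4 | 5 | 6 | 7 | 8 | 9 | 10 | 11

hence w(1..11) = (9, 8, 6, 1, 3, 4, 2, 7, 11, 10, 5).

Fulton essential set (6 of the 26 Rothe cells):

[(1, 8, 0), (2, 7, 0), (3, 5, 0), (6, 2, 1), (9, 10, 8), (10, 5, 4)]


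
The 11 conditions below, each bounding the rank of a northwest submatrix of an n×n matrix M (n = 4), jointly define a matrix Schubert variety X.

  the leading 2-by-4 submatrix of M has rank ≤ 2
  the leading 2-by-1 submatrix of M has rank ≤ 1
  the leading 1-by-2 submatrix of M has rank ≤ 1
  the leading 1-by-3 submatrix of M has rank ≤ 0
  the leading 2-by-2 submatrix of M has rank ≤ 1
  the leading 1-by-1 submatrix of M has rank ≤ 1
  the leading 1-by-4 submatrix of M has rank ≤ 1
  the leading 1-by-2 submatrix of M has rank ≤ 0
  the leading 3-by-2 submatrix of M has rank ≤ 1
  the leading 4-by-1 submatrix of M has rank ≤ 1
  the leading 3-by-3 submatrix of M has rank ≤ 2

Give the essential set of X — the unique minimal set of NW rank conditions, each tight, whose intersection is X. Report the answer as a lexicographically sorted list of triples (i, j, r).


Rank table r_w(4×4) implied by the 11 constraints:

  0  0  0  1
  1  1  1  2
  1  1  2  3
  1  2  3  4

reading off 1-entries of Δ²R: w = (4, 1, 3, 2).

Rothe diagram D(w) (4 cells), 2 SE-corners (essential conditions):

[(1, 3, 0), (3, 2, 1)]


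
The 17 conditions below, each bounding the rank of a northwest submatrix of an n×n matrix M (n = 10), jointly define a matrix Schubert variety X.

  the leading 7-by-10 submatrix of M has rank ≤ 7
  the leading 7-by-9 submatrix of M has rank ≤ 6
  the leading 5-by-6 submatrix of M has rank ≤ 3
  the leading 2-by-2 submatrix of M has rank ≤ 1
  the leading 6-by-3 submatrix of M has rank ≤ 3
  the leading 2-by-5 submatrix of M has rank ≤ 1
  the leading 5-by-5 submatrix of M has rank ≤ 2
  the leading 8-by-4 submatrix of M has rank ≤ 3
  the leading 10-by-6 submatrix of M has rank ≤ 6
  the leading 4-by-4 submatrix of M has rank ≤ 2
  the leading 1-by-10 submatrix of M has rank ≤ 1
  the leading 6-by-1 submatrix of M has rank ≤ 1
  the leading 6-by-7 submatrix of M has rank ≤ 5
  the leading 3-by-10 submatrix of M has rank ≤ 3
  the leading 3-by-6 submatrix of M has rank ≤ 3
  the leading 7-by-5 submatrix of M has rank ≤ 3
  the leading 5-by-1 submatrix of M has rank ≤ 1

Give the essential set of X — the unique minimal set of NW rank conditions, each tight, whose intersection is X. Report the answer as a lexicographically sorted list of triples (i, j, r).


Reconstructing r_w from the 17 given conditions:

  row 1: 1, 1, 1, 1, 1, 1, 1, 1, 1, 1
  row 2: 1, 1, 1, 1, 1, 2, 2, 2, 2, 2
  row 3: 1, 2, 2, 2, 2, 3, 3, 3, 3, 3
  row 4: 1, 2, 2, 2, 2, 3, 4, 4, 4, 4
  row 5: 1, 2, 2, 2, 2, 3, 4, 5, 5, 5
  row 6: 1, 2, 3, 3, 3, 4, 5, 6, 6, 6
  row 7: 1, 2, 3, 3, 3, 4, 5, 6, 6, 7
  row 8: 1, 2, 3, 3, 4, 5, 6, 7, 7, 8
  row 9: 1, 2, 3, 4, 5, 6, 7, 8, 8, 9
  row 10: 1, 2, 3, 4, 5, 6, 7, 8, 9, 10

so w = (1, 6, 2, 7, 8, 3, 10, 5, 4, 9).

Fulton essential set (5 of the 14 Rothe cells):

[(2, 5, 1), (5, 5, 2), (7, 5, 3), (7, 9, 6), (8, 4, 3)]


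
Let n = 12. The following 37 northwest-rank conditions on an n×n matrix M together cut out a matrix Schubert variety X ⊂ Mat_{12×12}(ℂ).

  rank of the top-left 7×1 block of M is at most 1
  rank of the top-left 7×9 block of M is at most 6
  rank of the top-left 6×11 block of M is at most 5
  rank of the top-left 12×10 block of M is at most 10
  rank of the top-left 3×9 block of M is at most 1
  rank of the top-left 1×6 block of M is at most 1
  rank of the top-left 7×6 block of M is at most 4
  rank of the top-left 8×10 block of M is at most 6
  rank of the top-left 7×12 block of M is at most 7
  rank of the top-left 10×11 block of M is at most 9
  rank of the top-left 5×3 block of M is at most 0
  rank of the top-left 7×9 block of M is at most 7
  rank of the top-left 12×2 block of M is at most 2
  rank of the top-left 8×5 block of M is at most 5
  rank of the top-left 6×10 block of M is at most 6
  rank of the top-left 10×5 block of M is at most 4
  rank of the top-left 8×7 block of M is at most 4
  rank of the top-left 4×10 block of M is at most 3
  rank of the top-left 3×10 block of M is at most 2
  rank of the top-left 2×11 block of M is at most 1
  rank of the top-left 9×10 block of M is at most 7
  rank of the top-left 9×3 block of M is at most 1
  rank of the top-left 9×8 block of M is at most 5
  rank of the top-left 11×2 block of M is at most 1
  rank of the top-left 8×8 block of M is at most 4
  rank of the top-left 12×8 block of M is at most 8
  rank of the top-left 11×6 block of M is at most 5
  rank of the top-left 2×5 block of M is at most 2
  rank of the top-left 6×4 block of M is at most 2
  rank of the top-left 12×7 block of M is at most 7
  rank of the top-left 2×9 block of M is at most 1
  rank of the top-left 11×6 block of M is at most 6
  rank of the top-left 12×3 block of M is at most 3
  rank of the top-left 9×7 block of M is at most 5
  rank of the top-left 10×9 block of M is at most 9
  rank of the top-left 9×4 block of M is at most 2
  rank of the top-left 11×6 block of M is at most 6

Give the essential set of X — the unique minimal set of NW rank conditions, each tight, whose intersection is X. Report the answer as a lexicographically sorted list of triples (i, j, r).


The tightest implied rank at each (i,j), from the 37 conditions:

  0 0 0 1 1 1 1 1 1 1 1 1
  0 0 0 1 1 1 1 1 1 1 1 2
  0 0 0 1 1 1 1 1 1 2 2 3
  0 0 0 1 2 2 2 2 2 3 3 4
  0 0 0 1 2 3 3 3 3 4 4 5
  1 1 1 2 3 4 4 4 4 5 5 6
  1 1 1 2 3 4 4 4 5 6 6 7
  1 1 1 2 3 4 4 4 5 6 7 8
  1 1 1 2 3 4 5 5 6 7 8 9
  1 1 2 3 4 5 6 6 7 8 9 10
  1 1 2 3 4 5 6 7 8 9 10 11
  1 2 3 4 5 6 7 8 9 10 11 12

hence w(1..12) = (4, 12, 10, 5, 6, 1, 9, 11, 7, 3, 8, 2).

ℓ(w)=39; the 6 essential cells (i,j,r):

[(2, 11, 1), (3, 9, 1), (5, 3, 0), (8, 8, 4), (9, 3, 1), (11, 2, 1)]


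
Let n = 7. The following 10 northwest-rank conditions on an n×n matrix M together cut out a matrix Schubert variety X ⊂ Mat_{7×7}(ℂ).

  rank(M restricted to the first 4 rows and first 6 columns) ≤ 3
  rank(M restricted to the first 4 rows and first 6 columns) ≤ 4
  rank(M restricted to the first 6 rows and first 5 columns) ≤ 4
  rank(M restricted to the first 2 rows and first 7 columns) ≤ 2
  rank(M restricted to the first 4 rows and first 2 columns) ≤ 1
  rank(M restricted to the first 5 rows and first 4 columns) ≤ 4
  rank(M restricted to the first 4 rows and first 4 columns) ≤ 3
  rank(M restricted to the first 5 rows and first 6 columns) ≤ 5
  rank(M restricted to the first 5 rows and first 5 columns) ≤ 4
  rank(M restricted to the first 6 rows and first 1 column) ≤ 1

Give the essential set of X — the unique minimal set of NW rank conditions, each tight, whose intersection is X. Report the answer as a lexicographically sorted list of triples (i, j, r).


Rank table r_w(7×7) implied by the 10 constraints:

  1  1  1  1  1  1  1
  1  1  2  2  2  2  2
  1  1  2  3  3  3  3
  1  1  2  3  3  3  4
  1  2  3  4  4  4  5
  1  2  3  4  4  5  6
  1  2  3  4  5  6  7

so w = (1, 3, 4, 7, 2, 6, 5).

Fulton essential set (3 of the 6 Rothe cells):

[(4, 2, 1), (4, 6, 3), (6, 5, 4)]


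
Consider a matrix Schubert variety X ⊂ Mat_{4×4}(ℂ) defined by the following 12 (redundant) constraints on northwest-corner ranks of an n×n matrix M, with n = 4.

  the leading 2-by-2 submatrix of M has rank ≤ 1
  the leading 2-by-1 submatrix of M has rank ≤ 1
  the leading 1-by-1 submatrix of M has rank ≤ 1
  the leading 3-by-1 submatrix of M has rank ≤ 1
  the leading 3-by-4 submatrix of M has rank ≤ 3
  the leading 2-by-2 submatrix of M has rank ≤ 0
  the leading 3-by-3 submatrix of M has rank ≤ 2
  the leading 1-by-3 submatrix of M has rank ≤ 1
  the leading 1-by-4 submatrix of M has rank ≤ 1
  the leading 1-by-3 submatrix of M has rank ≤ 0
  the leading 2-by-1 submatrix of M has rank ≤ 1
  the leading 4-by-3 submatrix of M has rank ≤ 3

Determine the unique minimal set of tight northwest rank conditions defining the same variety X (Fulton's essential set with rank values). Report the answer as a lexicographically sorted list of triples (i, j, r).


Computing R[i][j] = min implied NW-rank bound (n=4, 12 conditions):

  row 1: 0, 0, 0, 1
  row 2: 0, 0, 1, 2
  row 3: 1, 1, 2, 3
  row 4: 1, 2, 3, 4

hence w(1..4) = (4, 3, 1, 2).

Rothe diagram D(w) (5 cells), 2 SE-corners (essential conditions):

[(1, 3, 0), (2, 2, 0)]


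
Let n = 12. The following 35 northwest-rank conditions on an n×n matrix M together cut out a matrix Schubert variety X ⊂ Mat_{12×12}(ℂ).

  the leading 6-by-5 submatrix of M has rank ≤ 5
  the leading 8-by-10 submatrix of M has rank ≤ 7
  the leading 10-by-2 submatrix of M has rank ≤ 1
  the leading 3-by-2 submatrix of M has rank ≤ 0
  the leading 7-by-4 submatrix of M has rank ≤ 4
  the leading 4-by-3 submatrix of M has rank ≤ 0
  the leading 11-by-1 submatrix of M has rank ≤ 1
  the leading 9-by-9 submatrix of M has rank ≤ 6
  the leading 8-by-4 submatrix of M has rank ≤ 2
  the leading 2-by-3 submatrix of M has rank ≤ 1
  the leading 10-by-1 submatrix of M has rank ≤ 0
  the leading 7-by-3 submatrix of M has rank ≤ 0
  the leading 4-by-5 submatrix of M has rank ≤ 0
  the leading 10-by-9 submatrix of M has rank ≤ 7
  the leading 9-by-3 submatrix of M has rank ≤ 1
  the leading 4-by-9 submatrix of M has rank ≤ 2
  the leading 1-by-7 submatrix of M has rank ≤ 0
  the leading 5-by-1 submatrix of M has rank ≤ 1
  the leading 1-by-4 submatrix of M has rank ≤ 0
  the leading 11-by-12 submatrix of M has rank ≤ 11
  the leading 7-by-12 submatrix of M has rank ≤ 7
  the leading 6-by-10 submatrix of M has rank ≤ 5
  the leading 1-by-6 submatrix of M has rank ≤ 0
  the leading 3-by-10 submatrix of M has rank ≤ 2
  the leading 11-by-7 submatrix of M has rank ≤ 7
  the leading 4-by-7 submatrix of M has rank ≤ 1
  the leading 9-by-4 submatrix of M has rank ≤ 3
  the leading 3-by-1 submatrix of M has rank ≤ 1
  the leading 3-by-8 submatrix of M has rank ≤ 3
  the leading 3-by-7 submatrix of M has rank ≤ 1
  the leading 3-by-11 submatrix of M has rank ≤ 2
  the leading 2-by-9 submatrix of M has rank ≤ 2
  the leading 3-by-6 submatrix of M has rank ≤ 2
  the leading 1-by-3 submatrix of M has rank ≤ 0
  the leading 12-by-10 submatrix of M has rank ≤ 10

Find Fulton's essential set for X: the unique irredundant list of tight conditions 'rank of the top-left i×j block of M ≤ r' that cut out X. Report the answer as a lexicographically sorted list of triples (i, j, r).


Propagating the 35 rank bounds to every northwest block:

  0  0  0  0  0  0  0  1  1  1  1  1
  0  0  0  0  0  1  1  2  2  2  2  2
  0  0  0  0  0  1  1  2  2  2  2  3
  0  0  0  0  0  1  1  2  2  3  3  4
  0  0  0  1  1  2  2  3  3  4  4  5
  0  0  0  1  2  3  3  4  4  5  5  6
  0  0  0  1  2  3  4  5  5  6  6  7
  0  1  1  2  3  4  5  6  6  7  7  8
  0  1  1  2  3  4  5  6  6  7  8  9
  0  1  2  3  4  5  6  7  7  8  9  10
  1  2  3  4  5  6  7  8  8  9  10  11
  1  2  3  4  5  6  7  8  9  10  11  12

giving w = (8, 6, 12, 10, 4, 5, 7, 2, 11, 3, 1, 9) via Δ²R.

9 SE-corners of the 42-cell Rothe diagram give Ess(w):

[(1, 7, 0), (3, 11, 2), (4, 5, 0), (4, 7, 1), (4, 9, 2), (7, 3, 0), (9, 3, 1), (9, 9, 6), (10, 1, 0)]


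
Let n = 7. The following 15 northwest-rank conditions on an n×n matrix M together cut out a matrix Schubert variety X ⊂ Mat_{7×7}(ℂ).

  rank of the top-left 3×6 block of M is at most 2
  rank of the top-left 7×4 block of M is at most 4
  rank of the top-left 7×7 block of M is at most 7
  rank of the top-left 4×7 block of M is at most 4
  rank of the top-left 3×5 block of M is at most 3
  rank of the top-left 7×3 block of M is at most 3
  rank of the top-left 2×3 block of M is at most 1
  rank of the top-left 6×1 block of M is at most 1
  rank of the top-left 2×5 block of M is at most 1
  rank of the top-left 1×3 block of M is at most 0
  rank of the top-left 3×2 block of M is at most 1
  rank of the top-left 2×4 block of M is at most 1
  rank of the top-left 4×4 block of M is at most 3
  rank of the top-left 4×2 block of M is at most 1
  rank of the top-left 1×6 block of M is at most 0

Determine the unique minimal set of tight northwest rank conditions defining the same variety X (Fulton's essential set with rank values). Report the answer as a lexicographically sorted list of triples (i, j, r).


Computing R[i][j] = min implied NW-rank bound (n=7, 15 conditions):

  R[1]: 0 0 0 0 0 0 1
  R[2]: 1 1 1 1 1 1 2
  R[3]: 1 1 2 2 2 2 3
  R[4]: 1 1 2 3 3 3 4
  R[5]: 1 2 3 4 4 4 5
  R[6]: 1 2 3 4 5 5 6
  R[7]: 1 2 3 4 5 6 7

giving w = (7, 1, 3, 4, 2, 5, 6) via Δ²R.

Fulton essential set (2 of the 8 Rothe cells):

[(1, 6, 0), (4, 2, 1)]


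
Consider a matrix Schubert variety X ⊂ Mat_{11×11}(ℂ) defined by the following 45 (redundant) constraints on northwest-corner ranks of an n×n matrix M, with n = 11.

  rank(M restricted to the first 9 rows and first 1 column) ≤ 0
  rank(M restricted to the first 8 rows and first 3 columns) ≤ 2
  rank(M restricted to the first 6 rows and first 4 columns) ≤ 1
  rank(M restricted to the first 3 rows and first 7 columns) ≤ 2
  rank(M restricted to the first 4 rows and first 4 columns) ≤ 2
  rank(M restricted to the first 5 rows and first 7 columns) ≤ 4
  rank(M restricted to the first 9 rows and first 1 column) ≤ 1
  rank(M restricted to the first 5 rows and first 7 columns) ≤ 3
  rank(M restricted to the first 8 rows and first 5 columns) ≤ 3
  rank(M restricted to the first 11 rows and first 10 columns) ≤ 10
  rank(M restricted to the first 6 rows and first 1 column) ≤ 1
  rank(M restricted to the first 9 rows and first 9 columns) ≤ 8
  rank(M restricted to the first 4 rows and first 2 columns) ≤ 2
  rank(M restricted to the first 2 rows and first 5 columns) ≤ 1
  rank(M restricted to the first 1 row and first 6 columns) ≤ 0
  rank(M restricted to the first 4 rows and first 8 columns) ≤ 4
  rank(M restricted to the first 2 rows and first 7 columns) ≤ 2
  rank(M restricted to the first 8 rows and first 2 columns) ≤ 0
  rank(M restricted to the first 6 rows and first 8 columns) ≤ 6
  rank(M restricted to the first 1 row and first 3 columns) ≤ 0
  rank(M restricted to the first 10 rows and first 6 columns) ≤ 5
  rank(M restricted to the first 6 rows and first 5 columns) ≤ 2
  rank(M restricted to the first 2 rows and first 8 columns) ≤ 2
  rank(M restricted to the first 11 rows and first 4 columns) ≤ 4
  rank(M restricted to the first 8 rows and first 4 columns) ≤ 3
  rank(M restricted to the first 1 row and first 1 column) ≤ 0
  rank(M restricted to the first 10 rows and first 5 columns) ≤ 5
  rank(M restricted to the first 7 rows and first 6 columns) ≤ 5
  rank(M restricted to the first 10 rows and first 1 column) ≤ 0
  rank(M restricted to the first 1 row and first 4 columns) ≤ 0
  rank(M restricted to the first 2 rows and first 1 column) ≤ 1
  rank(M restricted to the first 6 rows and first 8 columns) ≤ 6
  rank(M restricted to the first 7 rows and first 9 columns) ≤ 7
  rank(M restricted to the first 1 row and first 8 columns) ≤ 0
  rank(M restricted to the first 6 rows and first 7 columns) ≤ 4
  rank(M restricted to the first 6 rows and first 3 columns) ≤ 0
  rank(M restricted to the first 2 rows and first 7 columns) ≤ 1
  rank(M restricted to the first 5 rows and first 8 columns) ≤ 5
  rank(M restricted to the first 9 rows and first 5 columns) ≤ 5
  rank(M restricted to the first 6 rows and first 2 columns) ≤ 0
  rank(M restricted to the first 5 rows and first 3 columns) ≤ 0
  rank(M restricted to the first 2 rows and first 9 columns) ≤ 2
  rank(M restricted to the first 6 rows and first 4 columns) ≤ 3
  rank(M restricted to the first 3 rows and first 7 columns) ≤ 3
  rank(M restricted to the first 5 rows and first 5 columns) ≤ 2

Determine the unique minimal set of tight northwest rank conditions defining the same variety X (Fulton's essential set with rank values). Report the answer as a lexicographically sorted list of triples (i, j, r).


Reconstructing r_w from the 45 given conditions:

  0, 0, 0, 0, 0, 0, 0, 0, 1, 1, 1
  0, 0, 0, 1, 1, 1, 1, 1, 2, 2, 2
  0, 0, 0, 1, 2, 2, 2, 2, 3, 3, 3
  0, 0, 0, 1, 2, 3, 3, 3, 4, 4, 4
  0, 0, 0, 1, 2, 3, 3, 4, 5, 5, 5
  0, 0, 0, 1, 2, 3, 4, 5, 6, 6, 6
  0, 0, 1, 2, 3, 4, 5, 6, 7, 7, 7
  0, 0, 1, 2, 3, 4, 5, 6, 7, 8, 8
  0, 1, 2, 3, 4, 5, 6, 7, 8, 9, 9
  0, 1, 2, 3, 4, 5, 6, 7, 8, 9, 10
  1, 2, 3, 4, 5, 6, 7, 8, 9, 10, 11

so w = (9, 4, 5, 6, 8, 7, 3, 10, 2, 11, 1).

D(w) has 30 cells with 5 SE-corners; essential set:

[(1, 8, 0), (5, 7, 3), (6, 3, 0), (8, 2, 0), (10, 1, 0)]


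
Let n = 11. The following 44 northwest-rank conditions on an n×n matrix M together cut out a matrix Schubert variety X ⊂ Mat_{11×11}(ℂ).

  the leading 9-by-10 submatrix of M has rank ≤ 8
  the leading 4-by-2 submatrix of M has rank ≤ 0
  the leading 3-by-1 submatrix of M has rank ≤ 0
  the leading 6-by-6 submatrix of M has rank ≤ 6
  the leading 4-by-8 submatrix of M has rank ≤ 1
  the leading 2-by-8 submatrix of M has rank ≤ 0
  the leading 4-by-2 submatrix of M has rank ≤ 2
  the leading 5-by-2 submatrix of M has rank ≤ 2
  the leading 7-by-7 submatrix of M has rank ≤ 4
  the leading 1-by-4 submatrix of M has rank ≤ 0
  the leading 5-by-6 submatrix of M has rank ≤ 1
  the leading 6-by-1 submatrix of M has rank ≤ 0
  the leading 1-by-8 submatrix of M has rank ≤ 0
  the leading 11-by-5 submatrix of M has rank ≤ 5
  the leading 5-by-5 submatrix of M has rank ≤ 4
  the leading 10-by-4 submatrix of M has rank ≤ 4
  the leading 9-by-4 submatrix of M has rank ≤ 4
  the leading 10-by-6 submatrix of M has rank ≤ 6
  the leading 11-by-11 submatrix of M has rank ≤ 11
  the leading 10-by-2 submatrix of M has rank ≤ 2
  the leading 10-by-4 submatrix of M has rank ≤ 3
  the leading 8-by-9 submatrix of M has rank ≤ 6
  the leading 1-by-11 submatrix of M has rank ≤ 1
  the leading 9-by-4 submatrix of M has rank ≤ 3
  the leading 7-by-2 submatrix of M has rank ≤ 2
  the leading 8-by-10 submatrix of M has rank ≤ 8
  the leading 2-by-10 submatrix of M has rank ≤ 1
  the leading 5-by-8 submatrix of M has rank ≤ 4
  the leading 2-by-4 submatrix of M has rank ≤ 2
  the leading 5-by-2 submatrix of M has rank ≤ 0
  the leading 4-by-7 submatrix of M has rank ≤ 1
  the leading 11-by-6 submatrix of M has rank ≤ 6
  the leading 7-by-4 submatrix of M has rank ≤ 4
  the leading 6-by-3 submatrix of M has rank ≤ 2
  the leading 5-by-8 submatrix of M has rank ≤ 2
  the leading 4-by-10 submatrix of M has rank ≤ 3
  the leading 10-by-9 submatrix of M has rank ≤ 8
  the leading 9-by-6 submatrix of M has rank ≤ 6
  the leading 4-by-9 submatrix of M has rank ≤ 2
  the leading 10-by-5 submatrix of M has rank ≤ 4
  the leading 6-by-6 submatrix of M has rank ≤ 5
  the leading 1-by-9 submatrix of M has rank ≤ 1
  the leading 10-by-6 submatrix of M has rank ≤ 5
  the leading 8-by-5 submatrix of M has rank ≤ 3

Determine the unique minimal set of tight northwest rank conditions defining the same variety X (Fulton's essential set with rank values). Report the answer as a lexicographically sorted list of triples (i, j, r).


Reconstructing r_w from the 44 given conditions:

  row 1: 0, 0, 0, 0, 0, 0, 0, 0, 1, 1, 1
  row 2: 0, 0, 0, 0, 0, 0, 0, 0, 1, 1, 2
  row 3: 0, 0, 1, 1, 1, 1, 1, 1, 2, 2, 3
  row 4: 0, 0, 1, 1, 1, 1, 1, 1, 2, 3, 4
  row 5: 0, 0, 1, 1, 1, 1, 2, 2, 3, 4, 5
  row 6: 0, 1, 2, 2, 2, 2, 3, 3, 4, 5, 6
  row 7: 1, 2, 3, 3, 3, 3, 4, 4, 5, 6, 7
  row 8: 1, 2, 3, 3, 3, 4, 5, 5, 6, 7, 8
  row 9: 1, 2, 3, 3, 4, 5, 6, 6, 7, 8, 9
  row 10: 1, 2, 3, 3, 4, 5, 6, 7, 8, 9, 10
  row 11: 1, 2, 3, 4, 5, 6, 7, 8, 9, 10, 11

giving w = (9, 11, 3, 10, 7, 2, 1, 6, 5, 8, 4) via Δ²R.

8 SE-corners of the 36-cell Rothe diagram give Ess(w):

[(2, 8, 0), (2, 10, 1), (4, 8, 1), (5, 2, 0), (5, 6, 1), (6, 1, 0), (8, 5, 3), (10, 4, 3)]


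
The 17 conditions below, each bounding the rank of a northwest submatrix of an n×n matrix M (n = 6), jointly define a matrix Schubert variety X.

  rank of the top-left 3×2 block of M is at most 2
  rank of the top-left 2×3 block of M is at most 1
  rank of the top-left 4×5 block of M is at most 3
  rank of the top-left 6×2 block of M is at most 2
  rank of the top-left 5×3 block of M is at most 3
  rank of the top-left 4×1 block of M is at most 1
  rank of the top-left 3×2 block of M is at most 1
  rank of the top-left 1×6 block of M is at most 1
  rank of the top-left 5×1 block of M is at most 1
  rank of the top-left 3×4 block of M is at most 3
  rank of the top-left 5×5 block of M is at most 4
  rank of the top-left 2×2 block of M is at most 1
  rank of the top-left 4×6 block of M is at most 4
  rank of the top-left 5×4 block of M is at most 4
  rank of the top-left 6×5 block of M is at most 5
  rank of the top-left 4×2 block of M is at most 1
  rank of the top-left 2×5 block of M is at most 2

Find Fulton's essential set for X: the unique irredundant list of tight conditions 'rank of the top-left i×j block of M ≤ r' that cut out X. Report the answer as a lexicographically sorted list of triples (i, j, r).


Computing R[i][j] = min implied NW-rank bound (n=6, 17 conditions):

  row 1: 1, 1, 1, 1, 1, 1
  row 2: 1, 1, 1, 2, 2, 2
  row 3: 1, 1, 2, 3, 3, 3
  row 4: 1, 1, 2, 3, 3, 4
  row 5: 1, 2, 3, 4, 4, 5
  row 6: 1, 2, 3, 4, 5, 6

the unique w with this rank table is (1, 4, 3, 6, 2, 5).

ℓ(w)=5; the 3 essential cells (i,j,r):

[(2, 3, 1), (4, 2, 1), (4, 5, 3)]


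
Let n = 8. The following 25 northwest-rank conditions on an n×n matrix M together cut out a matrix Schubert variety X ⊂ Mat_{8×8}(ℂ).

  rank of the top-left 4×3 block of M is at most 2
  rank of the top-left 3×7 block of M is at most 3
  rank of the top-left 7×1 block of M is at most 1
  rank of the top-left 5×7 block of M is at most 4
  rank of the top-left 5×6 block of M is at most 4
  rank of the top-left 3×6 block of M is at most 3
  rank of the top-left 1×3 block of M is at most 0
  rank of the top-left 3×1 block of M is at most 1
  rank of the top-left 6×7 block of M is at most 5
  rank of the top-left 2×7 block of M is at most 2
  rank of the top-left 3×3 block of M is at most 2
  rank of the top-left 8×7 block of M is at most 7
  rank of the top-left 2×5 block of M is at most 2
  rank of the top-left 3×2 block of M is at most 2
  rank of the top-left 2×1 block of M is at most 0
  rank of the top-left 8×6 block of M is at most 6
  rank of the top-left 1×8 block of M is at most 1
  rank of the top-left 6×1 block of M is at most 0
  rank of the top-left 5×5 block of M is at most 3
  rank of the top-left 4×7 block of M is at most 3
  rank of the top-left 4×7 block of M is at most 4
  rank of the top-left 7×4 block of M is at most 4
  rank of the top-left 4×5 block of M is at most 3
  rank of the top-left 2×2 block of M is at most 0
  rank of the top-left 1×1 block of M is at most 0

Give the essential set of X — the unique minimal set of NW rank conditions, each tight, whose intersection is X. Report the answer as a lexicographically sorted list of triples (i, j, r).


Propagating the 25 rank bounds to every northwest block:

  0  0  0  1  1  1  1  1
  0  0  1  2  2  2  2  2
  0  1  2  3  3  3  3  3
  0  1  2  3  3  3  3  4
  0  1  2  3  3  4  4  5
  0  1  2  3  4  5  5  6
  1  2  3  4  5  6  6  7
  1  2  3  4  5  6  7  8

so w = (4, 3, 2, 8, 6, 5, 1, 7).

ℓ(w)=13; the 5 essential cells (i,j,r):

[(1, 3, 0), (2, 2, 0), (4, 7, 3), (5, 5, 3), (6, 1, 0)]


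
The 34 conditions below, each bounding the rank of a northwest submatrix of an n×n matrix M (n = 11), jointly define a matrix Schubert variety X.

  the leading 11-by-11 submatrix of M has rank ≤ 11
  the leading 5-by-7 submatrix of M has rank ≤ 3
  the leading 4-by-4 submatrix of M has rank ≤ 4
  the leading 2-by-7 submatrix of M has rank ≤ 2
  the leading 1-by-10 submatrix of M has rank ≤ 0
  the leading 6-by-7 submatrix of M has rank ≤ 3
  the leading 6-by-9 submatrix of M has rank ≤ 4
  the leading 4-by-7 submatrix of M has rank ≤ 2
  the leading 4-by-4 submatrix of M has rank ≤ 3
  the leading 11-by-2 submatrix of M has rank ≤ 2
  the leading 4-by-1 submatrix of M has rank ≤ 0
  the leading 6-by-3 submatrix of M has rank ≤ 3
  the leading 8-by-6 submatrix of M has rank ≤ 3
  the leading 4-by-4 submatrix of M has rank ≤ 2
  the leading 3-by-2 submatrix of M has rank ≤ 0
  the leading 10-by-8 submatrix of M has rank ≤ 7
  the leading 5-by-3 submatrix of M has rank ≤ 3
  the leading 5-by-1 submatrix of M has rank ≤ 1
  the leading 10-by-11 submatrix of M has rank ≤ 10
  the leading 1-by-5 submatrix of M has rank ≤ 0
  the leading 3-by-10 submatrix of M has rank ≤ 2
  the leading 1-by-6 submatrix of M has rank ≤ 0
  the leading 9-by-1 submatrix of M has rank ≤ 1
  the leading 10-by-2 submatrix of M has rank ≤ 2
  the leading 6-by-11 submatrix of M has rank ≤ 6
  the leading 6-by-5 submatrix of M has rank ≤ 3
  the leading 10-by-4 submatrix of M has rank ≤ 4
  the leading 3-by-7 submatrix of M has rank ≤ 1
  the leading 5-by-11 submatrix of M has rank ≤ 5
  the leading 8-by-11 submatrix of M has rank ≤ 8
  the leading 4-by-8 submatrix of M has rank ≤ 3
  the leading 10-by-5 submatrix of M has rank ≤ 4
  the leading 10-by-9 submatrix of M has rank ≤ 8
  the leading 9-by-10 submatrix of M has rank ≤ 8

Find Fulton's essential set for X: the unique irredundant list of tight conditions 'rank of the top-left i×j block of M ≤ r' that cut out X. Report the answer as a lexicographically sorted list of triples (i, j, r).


Rank table r_w(11×11) implied by the 34 constraints:

  0 0 0 0 0 0 0 0 0 0 1
  0 0 1 1 1 1 1 1 1 1 2
  0 0 1 1 1 1 1 2 2 2 3
  0 1 2 2 2 2 2 3 3 3 4
  1 2 3 3 3 3 3 4 4 4 5
  1 2 3 3 3 3 3 4 4 5 6
  1 2 3 3 3 3 4 5 5 6 7
  1 2 3 3 3 3 4 5 6 7 8
  1 2 3 4 4 4 5 6 7 8 9
  1 2 3 4 4 5 6 7 8 9 10
  1 2 3 4 5 6 7 8 9 10 11

giving w = (11, 3, 8, 2, 1, 10, 7, 9, 4, 6, 5) via Δ²R.

Rothe diagram D(w) (31 cells), 8 SE-corners (essential conditions):

[(1, 10, 0), (3, 2, 0), (3, 7, 1), (4, 1, 0), (6, 7, 3), (6, 9, 4), (8, 6, 3), (10, 5, 4)]


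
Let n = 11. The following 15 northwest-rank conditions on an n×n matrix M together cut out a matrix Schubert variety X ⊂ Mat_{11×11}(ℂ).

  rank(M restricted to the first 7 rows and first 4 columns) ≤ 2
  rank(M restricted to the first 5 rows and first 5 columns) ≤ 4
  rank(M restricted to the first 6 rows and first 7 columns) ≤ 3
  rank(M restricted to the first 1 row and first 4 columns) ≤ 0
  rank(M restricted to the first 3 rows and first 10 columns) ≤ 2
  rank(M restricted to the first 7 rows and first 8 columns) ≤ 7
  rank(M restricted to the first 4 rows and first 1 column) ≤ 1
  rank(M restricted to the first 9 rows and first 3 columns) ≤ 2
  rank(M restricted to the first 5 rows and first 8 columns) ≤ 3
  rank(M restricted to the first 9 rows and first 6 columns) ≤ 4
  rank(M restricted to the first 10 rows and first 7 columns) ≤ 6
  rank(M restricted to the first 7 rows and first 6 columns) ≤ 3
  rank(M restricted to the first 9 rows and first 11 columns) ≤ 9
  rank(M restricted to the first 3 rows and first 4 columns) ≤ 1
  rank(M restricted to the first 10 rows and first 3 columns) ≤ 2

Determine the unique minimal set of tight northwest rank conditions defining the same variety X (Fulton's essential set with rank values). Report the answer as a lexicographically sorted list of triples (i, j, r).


Rank table r_w(11×11) implied by the 15 constraints:

  R[1]: 0 0 0 0 1 1 1 1 1 1 1
  R[2]: 1 1 1 1 2 2 2 2 2 2 2
  R[3]: 1 1 1 1 2 2 2 2 2 2 3
  R[4]: 1 2 2 2 3 3 3 3 3 3 4
  R[5]: 1 2 2 2 3 3 3 3 4 4 5
  R[6]: 1 2 2 2 3 3 3 4 5 5 6
  R[7]: 1 2 2 2 3 3 4 5 6 6 7
  R[8]: 1 2 2 3 4 4 5 6 7 7 8
  R[9]: 1 2 2 3 4 4 5 6 7 8 9
  R[10]: 1 2 2 3 4 5 6 7 8 9 10
  R[11]: 1 2 3 4 5 6 7 8 9 10 11

giving w = (5, 1, 11, 2, 9, 8, 7, 4, 10, 6, 3) via Δ²R.

|D(w)|=28, |Ess(w)|=9:

[(1, 4, 0), (3, 4, 1), (3, 10, 2), (5, 8, 3), (6, 7, 3), (7, 4, 2), (7, 6, 3), (9, 6, 4), (10, 3, 2)]


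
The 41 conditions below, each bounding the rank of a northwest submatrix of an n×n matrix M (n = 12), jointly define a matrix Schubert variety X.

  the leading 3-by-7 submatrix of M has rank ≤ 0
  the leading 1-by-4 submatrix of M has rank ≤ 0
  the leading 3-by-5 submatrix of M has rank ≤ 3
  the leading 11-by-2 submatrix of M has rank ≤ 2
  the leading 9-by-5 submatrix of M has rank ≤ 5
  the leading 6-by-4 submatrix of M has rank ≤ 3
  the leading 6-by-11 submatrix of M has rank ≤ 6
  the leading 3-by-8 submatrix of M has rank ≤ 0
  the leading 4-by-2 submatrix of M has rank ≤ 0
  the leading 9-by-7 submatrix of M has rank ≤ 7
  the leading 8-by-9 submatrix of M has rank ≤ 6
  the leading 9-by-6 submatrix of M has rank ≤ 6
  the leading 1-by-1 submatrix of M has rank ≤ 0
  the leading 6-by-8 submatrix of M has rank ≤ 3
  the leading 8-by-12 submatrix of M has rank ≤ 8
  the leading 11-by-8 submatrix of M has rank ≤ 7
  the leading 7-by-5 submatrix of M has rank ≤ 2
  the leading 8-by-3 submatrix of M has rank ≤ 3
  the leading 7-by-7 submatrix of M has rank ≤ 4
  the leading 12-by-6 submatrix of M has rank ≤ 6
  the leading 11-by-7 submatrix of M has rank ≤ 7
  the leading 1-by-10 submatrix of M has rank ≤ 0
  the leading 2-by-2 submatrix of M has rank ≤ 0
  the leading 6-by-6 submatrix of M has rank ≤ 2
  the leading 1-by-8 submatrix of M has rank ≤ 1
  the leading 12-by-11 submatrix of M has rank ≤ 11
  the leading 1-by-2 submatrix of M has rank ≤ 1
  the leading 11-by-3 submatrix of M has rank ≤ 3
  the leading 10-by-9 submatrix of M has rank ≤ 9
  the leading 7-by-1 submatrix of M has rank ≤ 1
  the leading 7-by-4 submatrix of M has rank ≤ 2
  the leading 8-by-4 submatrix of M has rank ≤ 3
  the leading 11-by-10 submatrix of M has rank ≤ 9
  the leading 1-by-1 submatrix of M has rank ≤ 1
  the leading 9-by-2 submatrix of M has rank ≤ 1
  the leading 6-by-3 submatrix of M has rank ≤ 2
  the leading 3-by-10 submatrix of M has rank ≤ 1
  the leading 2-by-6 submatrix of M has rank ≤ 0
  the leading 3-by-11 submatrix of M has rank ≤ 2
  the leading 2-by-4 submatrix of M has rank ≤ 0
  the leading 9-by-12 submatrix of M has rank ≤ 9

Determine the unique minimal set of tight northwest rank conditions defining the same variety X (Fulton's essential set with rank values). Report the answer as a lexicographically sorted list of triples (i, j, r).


Computing R[i][j] = min implied NW-rank bound (n=12, 41 conditions):

  R[1]: 0 | 0 | 0 | 0 | 0 | 0 | 0 | 0 | 0 | 0 | 1 | 1
  R[2]: 0 | 0 | 0 | 0 | 0 | 0 | 0 | 0 | 1 | 1 | 2 | 2
  R[3]: 0 | 0 | 0 | 0 | 0 | 0 | 0 | 0 | 1 | 1 | 2 | 3
  R[4]: 0 | 0 | 1 | 1 | 1 | 1 | 1 | 1 | 2 | 2 | 3 | 4
  R[5]: 1 | 1 | 2 | 2 | 2 | 2 | 2 | 2 | 3 | 3 | 4 | 5
  R[6]: 1 | 1 | 2 | 2 | 2 | 2 | 3 | 3 | 4 | 4 | 5 | 6
  R[7]: 1 | 1 | 2 | 2 | 2 | 3 | 4 | 4 | 5 | 5 | 6 | 7
  R[8]: 1 | 1 | 2 | 3 | 3 | 4 | 5 | 5 | 6 | 6 | 7 | 8
  R[9]: 1 | 1 | 2 | 3 | 4 | 5 | 6 | 6 | 7 | 7 | 8 | 9
  R[10]: 1 | 2 | 3 | 4 | 5 | 6 | 7 | 7 | 8 | 8 | 9 | 10
  R[11]: 1 | 2 | 3 | 4 | 5 | 6 | 7 | 7 | 8 | 9 | 10 | 11
  R[12]: 1 | 2 | 3 | 4 | 5 | 6 | 7 | 8 | 9 | 10 | 11 | 12

giving w = (11, 9, 12, 3, 1, 7, 6, 4, 5, 2, 10, 8) via Δ²R.

8 SE-corners of the 39-cell Rothe diagram give Ess(w):

[(1, 10, 0), (3, 8, 0), (3, 10, 1), (4, 2, 0), (6, 6, 2), (7, 5, 2), (9, 2, 1), (11, 8, 7)]


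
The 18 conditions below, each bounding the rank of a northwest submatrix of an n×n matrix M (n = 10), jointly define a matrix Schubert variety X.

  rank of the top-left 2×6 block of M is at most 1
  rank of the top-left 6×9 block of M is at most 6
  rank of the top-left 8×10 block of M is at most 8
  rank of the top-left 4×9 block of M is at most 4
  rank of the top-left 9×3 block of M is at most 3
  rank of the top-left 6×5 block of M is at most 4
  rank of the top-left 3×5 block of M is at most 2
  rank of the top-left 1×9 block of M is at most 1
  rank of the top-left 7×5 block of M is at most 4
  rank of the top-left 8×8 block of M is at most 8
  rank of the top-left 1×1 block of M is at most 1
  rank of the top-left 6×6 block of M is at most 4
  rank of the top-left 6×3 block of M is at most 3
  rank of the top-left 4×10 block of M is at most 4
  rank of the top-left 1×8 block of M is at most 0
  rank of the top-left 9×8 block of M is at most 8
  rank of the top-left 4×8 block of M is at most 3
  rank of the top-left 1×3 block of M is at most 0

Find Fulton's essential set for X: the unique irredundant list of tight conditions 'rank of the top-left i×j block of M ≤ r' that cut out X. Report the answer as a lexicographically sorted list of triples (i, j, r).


Recovering R(i,j) via the rank-extension bound from the 18 conditions:

  0  0  0  0  0  0  0  0  1  1
  1  1  1  1  1  1  1  1  2  2
  1  2  2  2  2  2  2  2  3  3
  1  2  3  3  3  3  3  3  4  4
  1  2  3  4  4  4  4  4  5  5
  1  2  3  4  4  4  5  5  6  6
  1  2  3  4  4  5  6  6  7  7
  1  2  3  4  5  6  7  7  8  8
  1  2  3  4  5  6  7  8  9  9
  1  2  3  4  5  6  7  8  9  10

giving w = (9, 1, 2, 3, 4, 7, 6, 5, 8, 10) via Δ²R.

ℓ(w)=11; the 3 essential cells (i,j,r):

[(1, 8, 0), (6, 6, 4), (7, 5, 4)]


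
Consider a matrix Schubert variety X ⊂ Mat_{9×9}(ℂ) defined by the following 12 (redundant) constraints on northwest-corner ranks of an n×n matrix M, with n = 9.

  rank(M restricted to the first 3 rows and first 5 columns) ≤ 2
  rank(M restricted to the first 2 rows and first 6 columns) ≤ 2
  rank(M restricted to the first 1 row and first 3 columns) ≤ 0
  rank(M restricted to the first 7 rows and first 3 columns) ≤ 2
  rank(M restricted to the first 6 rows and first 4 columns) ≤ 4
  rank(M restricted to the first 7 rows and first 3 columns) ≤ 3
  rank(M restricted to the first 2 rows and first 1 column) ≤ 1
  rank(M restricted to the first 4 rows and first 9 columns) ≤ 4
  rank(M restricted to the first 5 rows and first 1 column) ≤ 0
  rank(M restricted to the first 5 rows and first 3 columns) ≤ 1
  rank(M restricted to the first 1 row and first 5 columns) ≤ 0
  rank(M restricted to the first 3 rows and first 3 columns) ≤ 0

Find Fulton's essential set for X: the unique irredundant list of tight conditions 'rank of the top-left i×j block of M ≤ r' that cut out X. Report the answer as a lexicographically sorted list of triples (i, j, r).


Reconstructing r_w from the 12 given conditions:

  i=1: 0, 0, 0, 0, 0, 1, 1, 1, 1
  i=2: 0, 0, 0, 1, 1, 2, 2, 2, 2
  i=3: 0, 0, 0, 1, 2, 3, 3, 3, 3
  i=4: 0, 1, 1, 2, 3, 4, 4, 4, 4
  i=5: 0, 1, 1, 2, 3, 4, 5, 5, 5
  i=6: 1, 2, 2, 3, 4, 5, 6, 6, 6
  i=7: 1, 2, 2, 3, 4, 5, 6, 7, 7
  i=8: 1, 2, 3, 4, 5, 6, 7, 8, 8
  i=9: 1, 2, 3, 4, 5, 6, 7, 8, 9

second differences of R give the permutation w = (6, 4, 5, 2, 7, 1, 8, 3, 9).

D(w) has 15 cells with 5 SE-corners; essential set:

[(1, 5, 0), (3, 3, 0), (5, 1, 0), (5, 3, 1), (7, 3, 2)]


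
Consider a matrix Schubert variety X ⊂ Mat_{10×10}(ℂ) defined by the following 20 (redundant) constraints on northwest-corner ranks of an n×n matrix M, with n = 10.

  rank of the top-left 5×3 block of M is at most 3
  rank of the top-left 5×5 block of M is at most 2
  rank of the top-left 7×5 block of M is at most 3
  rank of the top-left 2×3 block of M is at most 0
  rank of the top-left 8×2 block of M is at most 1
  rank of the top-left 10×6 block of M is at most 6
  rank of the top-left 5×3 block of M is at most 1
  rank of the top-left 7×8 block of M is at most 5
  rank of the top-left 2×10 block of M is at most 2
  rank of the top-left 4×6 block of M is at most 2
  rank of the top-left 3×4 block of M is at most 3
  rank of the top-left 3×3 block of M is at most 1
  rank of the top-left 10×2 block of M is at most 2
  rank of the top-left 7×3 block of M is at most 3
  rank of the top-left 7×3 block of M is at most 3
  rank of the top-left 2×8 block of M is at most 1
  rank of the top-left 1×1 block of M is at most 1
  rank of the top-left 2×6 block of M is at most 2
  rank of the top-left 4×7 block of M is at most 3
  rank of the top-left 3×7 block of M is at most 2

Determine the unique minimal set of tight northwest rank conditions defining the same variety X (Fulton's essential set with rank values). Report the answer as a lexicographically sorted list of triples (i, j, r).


Computing R[i][j] = min implied NW-rank bound (n=10, 20 conditions):

  row 1: 0 | 0 | 0 | 1 | 1 | 1 | 1 | 1 | 1 | 1
  row 2: 0 | 0 | 0 | 1 | 1 | 1 | 1 | 1 | 2 | 2
  row 3: 1 | 1 | 1 | 2 | 2 | 2 | 2 | 2 | 3 | 3
  row 4: 1 | 1 | 1 | 2 | 2 | 2 | 3 | 3 | 4 | 4
  row 5: 1 | 1 | 1 | 2 | 2 | 3 | 4 | 4 | 5 | 5
  row 6: 1 | 1 | 2 | 3 | 3 | 4 | 5 | 5 | 6 | 6
  row 7: 1 | 1 | 2 | 3 | 3 | 4 | 5 | 5 | 6 | 7
  row 8: 1 | 1 | 2 | 3 | 4 | 5 | 6 | 6 | 7 | 8
  row 9: 1 | 2 | 3 | 4 | 5 | 6 | 7 | 7 | 8 | 9
  row 10: 1 | 2 | 3 | 4 | 5 | 6 | 7 | 8 | 9 | 10

reading off 1-entries of Δ²R: w = (4, 9, 1, 7, 6, 3, 10, 5, 2, 8).

|D(w)|=22, |Ess(w)|=8:

[(2, 3, 0), (2, 8, 1), (4, 6, 2), (5, 3, 1), (5, 5, 2), (7, 5, 3), (7, 8, 5), (8, 2, 1)]


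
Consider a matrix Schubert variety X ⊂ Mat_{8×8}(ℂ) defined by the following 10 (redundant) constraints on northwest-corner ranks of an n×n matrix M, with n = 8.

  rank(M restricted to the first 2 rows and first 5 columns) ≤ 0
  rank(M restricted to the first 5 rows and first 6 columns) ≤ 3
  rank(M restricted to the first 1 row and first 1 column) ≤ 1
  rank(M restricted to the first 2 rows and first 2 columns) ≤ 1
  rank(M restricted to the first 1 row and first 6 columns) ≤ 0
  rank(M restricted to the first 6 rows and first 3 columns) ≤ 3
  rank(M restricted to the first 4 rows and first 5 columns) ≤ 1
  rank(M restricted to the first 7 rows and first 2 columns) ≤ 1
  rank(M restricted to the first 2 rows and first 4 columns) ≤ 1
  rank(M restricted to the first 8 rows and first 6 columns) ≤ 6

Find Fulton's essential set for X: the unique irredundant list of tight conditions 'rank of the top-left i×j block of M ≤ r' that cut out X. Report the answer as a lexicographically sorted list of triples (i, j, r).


Computing R[i][j] = min implied NW-rank bound (n=8, 10 conditions):

  0, 0, 0, 0, 0, 0, 1, 1
  0, 0, 0, 0, 0, 1, 2, 2
  1, 1, 1, 1, 1, 2, 3, 3
  1, 1, 1, 1, 1, 2, 3, 4
  1, 1, 2, 2, 2, 3, 4, 5
  1, 1, 2, 3, 3, 4, 5, 6
  1, 1, 2, 3, 4, 5, 6, 7
  1, 2, 3, 4, 5, 6, 7, 8

hence w(1..8) = (7, 6, 1, 8, 3, 4, 5, 2).

4 SE-corners of the 18-cell Rothe diagram give Ess(w):

[(1, 6, 0), (2, 5, 0), (4, 5, 1), (7, 2, 1)]
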